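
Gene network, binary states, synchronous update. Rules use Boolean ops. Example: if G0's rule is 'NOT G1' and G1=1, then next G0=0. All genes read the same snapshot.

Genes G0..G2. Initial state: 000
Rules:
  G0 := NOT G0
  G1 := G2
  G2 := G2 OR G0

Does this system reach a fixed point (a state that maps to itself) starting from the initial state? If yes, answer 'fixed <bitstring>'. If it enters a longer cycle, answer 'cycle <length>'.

Step 0: 000
Step 1: G0=NOT G0=NOT 0=1 G1=G2=0 G2=G2|G0=0|0=0 -> 100
Step 2: G0=NOT G0=NOT 1=0 G1=G2=0 G2=G2|G0=0|1=1 -> 001
Step 3: G0=NOT G0=NOT 0=1 G1=G2=1 G2=G2|G0=1|0=1 -> 111
Step 4: G0=NOT G0=NOT 1=0 G1=G2=1 G2=G2|G0=1|1=1 -> 011
Step 5: G0=NOT G0=NOT 0=1 G1=G2=1 G2=G2|G0=1|0=1 -> 111
Cycle of length 2 starting at step 3 -> no fixed point

Answer: cycle 2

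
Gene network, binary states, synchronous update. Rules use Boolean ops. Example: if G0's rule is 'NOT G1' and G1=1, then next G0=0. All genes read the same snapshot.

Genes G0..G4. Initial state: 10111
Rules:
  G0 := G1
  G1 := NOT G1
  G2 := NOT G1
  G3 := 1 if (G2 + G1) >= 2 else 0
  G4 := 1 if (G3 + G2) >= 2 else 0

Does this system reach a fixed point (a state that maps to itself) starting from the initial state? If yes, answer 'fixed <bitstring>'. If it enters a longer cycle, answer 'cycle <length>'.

Answer: cycle 2

Derivation:
Step 0: 10111
Step 1: G0=G1=0 G1=NOT G1=NOT 0=1 G2=NOT G1=NOT 0=1 G3=(1+0>=2)=0 G4=(1+1>=2)=1 -> 01101
Step 2: G0=G1=1 G1=NOT G1=NOT 1=0 G2=NOT G1=NOT 1=0 G3=(1+1>=2)=1 G4=(0+1>=2)=0 -> 10010
Step 3: G0=G1=0 G1=NOT G1=NOT 0=1 G2=NOT G1=NOT 0=1 G3=(0+0>=2)=0 G4=(1+0>=2)=0 -> 01100
Step 4: G0=G1=1 G1=NOT G1=NOT 1=0 G2=NOT G1=NOT 1=0 G3=(1+1>=2)=1 G4=(0+1>=2)=0 -> 10010
Cycle of length 2 starting at step 2 -> no fixed point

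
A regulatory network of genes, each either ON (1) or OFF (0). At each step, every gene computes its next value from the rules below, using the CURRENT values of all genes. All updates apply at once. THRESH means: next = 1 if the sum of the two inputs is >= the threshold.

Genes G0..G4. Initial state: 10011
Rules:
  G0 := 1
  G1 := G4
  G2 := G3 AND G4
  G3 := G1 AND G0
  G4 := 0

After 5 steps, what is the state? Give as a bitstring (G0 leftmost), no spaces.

Step 1: G0=1(const) G1=G4=1 G2=G3&G4=1&1=1 G3=G1&G0=0&1=0 G4=0(const) -> 11100
Step 2: G0=1(const) G1=G4=0 G2=G3&G4=0&0=0 G3=G1&G0=1&1=1 G4=0(const) -> 10010
Step 3: G0=1(const) G1=G4=0 G2=G3&G4=1&0=0 G3=G1&G0=0&1=0 G4=0(const) -> 10000
Step 4: G0=1(const) G1=G4=0 G2=G3&G4=0&0=0 G3=G1&G0=0&1=0 G4=0(const) -> 10000
Step 5: G0=1(const) G1=G4=0 G2=G3&G4=0&0=0 G3=G1&G0=0&1=0 G4=0(const) -> 10000

10000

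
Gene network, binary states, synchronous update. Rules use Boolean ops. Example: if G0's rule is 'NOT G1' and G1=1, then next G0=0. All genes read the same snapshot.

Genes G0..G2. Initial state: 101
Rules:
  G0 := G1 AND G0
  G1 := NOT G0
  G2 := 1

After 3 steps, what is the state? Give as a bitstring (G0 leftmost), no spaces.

Step 1: G0=G1&G0=0&1=0 G1=NOT G0=NOT 1=0 G2=1(const) -> 001
Step 2: G0=G1&G0=0&0=0 G1=NOT G0=NOT 0=1 G2=1(const) -> 011
Step 3: G0=G1&G0=1&0=0 G1=NOT G0=NOT 0=1 G2=1(const) -> 011

011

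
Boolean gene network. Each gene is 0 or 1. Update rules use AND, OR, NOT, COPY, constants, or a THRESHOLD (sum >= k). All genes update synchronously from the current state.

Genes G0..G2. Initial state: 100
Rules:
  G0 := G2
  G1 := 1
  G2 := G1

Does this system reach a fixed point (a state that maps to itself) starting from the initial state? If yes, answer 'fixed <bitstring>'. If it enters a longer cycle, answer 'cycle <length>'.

Answer: fixed 111

Derivation:
Step 0: 100
Step 1: G0=G2=0 G1=1(const) G2=G1=0 -> 010
Step 2: G0=G2=0 G1=1(const) G2=G1=1 -> 011
Step 3: G0=G2=1 G1=1(const) G2=G1=1 -> 111
Step 4: G0=G2=1 G1=1(const) G2=G1=1 -> 111
Fixed point reached at step 3: 111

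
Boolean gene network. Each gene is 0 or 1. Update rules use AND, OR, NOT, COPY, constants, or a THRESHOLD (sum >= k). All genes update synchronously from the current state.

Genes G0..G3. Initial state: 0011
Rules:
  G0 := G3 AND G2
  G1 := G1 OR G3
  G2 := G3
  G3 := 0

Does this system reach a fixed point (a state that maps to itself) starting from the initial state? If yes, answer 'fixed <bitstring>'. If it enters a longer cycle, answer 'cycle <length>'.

Step 0: 0011
Step 1: G0=G3&G2=1&1=1 G1=G1|G3=0|1=1 G2=G3=1 G3=0(const) -> 1110
Step 2: G0=G3&G2=0&1=0 G1=G1|G3=1|0=1 G2=G3=0 G3=0(const) -> 0100
Step 3: G0=G3&G2=0&0=0 G1=G1|G3=1|0=1 G2=G3=0 G3=0(const) -> 0100
Fixed point reached at step 2: 0100

Answer: fixed 0100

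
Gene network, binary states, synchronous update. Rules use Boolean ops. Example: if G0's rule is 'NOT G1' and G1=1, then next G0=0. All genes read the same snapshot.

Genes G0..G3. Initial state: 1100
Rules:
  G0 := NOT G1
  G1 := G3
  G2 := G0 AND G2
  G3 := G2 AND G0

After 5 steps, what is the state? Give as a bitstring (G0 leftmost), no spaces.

Step 1: G0=NOT G1=NOT 1=0 G1=G3=0 G2=G0&G2=1&0=0 G3=G2&G0=0&1=0 -> 0000
Step 2: G0=NOT G1=NOT 0=1 G1=G3=0 G2=G0&G2=0&0=0 G3=G2&G0=0&0=0 -> 1000
Step 3: G0=NOT G1=NOT 0=1 G1=G3=0 G2=G0&G2=1&0=0 G3=G2&G0=0&1=0 -> 1000
Step 4: G0=NOT G1=NOT 0=1 G1=G3=0 G2=G0&G2=1&0=0 G3=G2&G0=0&1=0 -> 1000
Step 5: G0=NOT G1=NOT 0=1 G1=G3=0 G2=G0&G2=1&0=0 G3=G2&G0=0&1=0 -> 1000

1000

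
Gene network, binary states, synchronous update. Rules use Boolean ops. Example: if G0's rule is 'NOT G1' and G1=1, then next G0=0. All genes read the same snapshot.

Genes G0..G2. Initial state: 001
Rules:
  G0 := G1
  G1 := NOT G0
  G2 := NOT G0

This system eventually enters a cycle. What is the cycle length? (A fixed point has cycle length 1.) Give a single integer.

Step 0: 001
Step 1: G0=G1=0 G1=NOT G0=NOT 0=1 G2=NOT G0=NOT 0=1 -> 011
Step 2: G0=G1=1 G1=NOT G0=NOT 0=1 G2=NOT G0=NOT 0=1 -> 111
Step 3: G0=G1=1 G1=NOT G0=NOT 1=0 G2=NOT G0=NOT 1=0 -> 100
Step 4: G0=G1=0 G1=NOT G0=NOT 1=0 G2=NOT G0=NOT 1=0 -> 000
Step 5: G0=G1=0 G1=NOT G0=NOT 0=1 G2=NOT G0=NOT 0=1 -> 011
State from step 5 equals state from step 1 -> cycle length 4

Answer: 4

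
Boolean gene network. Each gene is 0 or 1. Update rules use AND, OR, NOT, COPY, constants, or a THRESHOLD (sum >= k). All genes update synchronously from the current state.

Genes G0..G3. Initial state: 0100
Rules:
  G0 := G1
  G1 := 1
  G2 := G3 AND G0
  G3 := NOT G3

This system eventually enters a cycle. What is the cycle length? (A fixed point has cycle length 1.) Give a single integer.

Step 0: 0100
Step 1: G0=G1=1 G1=1(const) G2=G3&G0=0&0=0 G3=NOT G3=NOT 0=1 -> 1101
Step 2: G0=G1=1 G1=1(const) G2=G3&G0=1&1=1 G3=NOT G3=NOT 1=0 -> 1110
Step 3: G0=G1=1 G1=1(const) G2=G3&G0=0&1=0 G3=NOT G3=NOT 0=1 -> 1101
State from step 3 equals state from step 1 -> cycle length 2

Answer: 2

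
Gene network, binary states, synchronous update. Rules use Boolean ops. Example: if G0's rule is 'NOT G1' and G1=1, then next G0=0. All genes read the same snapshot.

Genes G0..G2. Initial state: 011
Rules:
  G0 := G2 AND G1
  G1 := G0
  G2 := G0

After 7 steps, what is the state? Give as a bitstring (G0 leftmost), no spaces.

Step 1: G0=G2&G1=1&1=1 G1=G0=0 G2=G0=0 -> 100
Step 2: G0=G2&G1=0&0=0 G1=G0=1 G2=G0=1 -> 011
Step 3: G0=G2&G1=1&1=1 G1=G0=0 G2=G0=0 -> 100
Step 4: G0=G2&G1=0&0=0 G1=G0=1 G2=G0=1 -> 011
Step 5: G0=G2&G1=1&1=1 G1=G0=0 G2=G0=0 -> 100
Step 6: G0=G2&G1=0&0=0 G1=G0=1 G2=G0=1 -> 011
Step 7: G0=G2&G1=1&1=1 G1=G0=0 G2=G0=0 -> 100

100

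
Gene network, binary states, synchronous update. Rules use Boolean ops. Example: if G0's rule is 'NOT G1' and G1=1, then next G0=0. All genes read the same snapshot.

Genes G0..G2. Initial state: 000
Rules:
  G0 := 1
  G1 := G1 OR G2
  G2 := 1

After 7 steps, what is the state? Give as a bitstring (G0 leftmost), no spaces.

Step 1: G0=1(const) G1=G1|G2=0|0=0 G2=1(const) -> 101
Step 2: G0=1(const) G1=G1|G2=0|1=1 G2=1(const) -> 111
Step 3: G0=1(const) G1=G1|G2=1|1=1 G2=1(const) -> 111
Step 4: G0=1(const) G1=G1|G2=1|1=1 G2=1(const) -> 111
Step 5: G0=1(const) G1=G1|G2=1|1=1 G2=1(const) -> 111
Step 6: G0=1(const) G1=G1|G2=1|1=1 G2=1(const) -> 111
Step 7: G0=1(const) G1=G1|G2=1|1=1 G2=1(const) -> 111

111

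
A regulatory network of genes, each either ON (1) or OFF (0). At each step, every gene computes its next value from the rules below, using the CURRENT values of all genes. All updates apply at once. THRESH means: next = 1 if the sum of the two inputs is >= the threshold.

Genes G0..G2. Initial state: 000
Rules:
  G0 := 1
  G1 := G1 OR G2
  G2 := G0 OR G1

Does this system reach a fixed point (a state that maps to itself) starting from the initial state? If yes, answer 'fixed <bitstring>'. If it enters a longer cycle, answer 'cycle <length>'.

Step 0: 000
Step 1: G0=1(const) G1=G1|G2=0|0=0 G2=G0|G1=0|0=0 -> 100
Step 2: G0=1(const) G1=G1|G2=0|0=0 G2=G0|G1=1|0=1 -> 101
Step 3: G0=1(const) G1=G1|G2=0|1=1 G2=G0|G1=1|0=1 -> 111
Step 4: G0=1(const) G1=G1|G2=1|1=1 G2=G0|G1=1|1=1 -> 111
Fixed point reached at step 3: 111

Answer: fixed 111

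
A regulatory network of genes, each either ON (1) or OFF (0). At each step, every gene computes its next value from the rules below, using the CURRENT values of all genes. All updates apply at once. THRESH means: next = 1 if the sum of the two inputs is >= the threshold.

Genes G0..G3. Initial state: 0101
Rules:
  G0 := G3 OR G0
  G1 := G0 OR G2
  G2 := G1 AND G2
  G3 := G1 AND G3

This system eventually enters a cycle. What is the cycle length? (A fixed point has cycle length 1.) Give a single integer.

Answer: 1

Derivation:
Step 0: 0101
Step 1: G0=G3|G0=1|0=1 G1=G0|G2=0|0=0 G2=G1&G2=1&0=0 G3=G1&G3=1&1=1 -> 1001
Step 2: G0=G3|G0=1|1=1 G1=G0|G2=1|0=1 G2=G1&G2=0&0=0 G3=G1&G3=0&1=0 -> 1100
Step 3: G0=G3|G0=0|1=1 G1=G0|G2=1|0=1 G2=G1&G2=1&0=0 G3=G1&G3=1&0=0 -> 1100
State from step 3 equals state from step 2 -> cycle length 1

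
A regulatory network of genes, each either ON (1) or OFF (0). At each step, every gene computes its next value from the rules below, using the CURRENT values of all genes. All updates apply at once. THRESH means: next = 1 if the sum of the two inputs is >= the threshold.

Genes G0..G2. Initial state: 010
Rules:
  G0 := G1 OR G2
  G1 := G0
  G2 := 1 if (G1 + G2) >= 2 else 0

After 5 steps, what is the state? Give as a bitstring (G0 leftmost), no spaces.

Step 1: G0=G1|G2=1|0=1 G1=G0=0 G2=(1+0>=2)=0 -> 100
Step 2: G0=G1|G2=0|0=0 G1=G0=1 G2=(0+0>=2)=0 -> 010
Step 3: G0=G1|G2=1|0=1 G1=G0=0 G2=(1+0>=2)=0 -> 100
Step 4: G0=G1|G2=0|0=0 G1=G0=1 G2=(0+0>=2)=0 -> 010
Step 5: G0=G1|G2=1|0=1 G1=G0=0 G2=(1+0>=2)=0 -> 100

100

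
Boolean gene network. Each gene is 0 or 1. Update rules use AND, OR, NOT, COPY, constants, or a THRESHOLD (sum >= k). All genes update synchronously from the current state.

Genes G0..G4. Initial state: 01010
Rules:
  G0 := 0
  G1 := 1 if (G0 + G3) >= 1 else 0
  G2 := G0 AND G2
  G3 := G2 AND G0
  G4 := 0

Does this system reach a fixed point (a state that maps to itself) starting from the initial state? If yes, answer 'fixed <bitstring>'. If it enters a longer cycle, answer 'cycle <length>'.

Answer: fixed 00000

Derivation:
Step 0: 01010
Step 1: G0=0(const) G1=(0+1>=1)=1 G2=G0&G2=0&0=0 G3=G2&G0=0&0=0 G4=0(const) -> 01000
Step 2: G0=0(const) G1=(0+0>=1)=0 G2=G0&G2=0&0=0 G3=G2&G0=0&0=0 G4=0(const) -> 00000
Step 3: G0=0(const) G1=(0+0>=1)=0 G2=G0&G2=0&0=0 G3=G2&G0=0&0=0 G4=0(const) -> 00000
Fixed point reached at step 2: 00000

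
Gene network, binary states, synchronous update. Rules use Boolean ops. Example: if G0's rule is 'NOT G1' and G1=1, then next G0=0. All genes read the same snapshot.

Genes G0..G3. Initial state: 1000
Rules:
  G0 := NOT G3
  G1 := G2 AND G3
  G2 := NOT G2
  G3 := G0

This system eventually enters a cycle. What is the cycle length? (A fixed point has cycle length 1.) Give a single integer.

Answer: 4

Derivation:
Step 0: 1000
Step 1: G0=NOT G3=NOT 0=1 G1=G2&G3=0&0=0 G2=NOT G2=NOT 0=1 G3=G0=1 -> 1011
Step 2: G0=NOT G3=NOT 1=0 G1=G2&G3=1&1=1 G2=NOT G2=NOT 1=0 G3=G0=1 -> 0101
Step 3: G0=NOT G3=NOT 1=0 G1=G2&G3=0&1=0 G2=NOT G2=NOT 0=1 G3=G0=0 -> 0010
Step 4: G0=NOT G3=NOT 0=1 G1=G2&G3=1&0=0 G2=NOT G2=NOT 1=0 G3=G0=0 -> 1000
State from step 4 equals state from step 0 -> cycle length 4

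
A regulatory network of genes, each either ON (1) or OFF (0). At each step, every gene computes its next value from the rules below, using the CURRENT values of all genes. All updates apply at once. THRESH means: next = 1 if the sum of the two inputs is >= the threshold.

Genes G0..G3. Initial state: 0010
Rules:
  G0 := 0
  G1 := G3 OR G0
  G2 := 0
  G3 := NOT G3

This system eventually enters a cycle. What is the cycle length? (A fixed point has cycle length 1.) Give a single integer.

Answer: 2

Derivation:
Step 0: 0010
Step 1: G0=0(const) G1=G3|G0=0|0=0 G2=0(const) G3=NOT G3=NOT 0=1 -> 0001
Step 2: G0=0(const) G1=G3|G0=1|0=1 G2=0(const) G3=NOT G3=NOT 1=0 -> 0100
Step 3: G0=0(const) G1=G3|G0=0|0=0 G2=0(const) G3=NOT G3=NOT 0=1 -> 0001
State from step 3 equals state from step 1 -> cycle length 2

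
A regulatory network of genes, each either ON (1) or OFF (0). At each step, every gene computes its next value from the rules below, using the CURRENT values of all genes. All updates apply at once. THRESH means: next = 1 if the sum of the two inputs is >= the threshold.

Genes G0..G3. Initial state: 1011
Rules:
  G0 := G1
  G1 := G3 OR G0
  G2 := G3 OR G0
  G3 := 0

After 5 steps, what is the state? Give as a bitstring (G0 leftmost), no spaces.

Step 1: G0=G1=0 G1=G3|G0=1|1=1 G2=G3|G0=1|1=1 G3=0(const) -> 0110
Step 2: G0=G1=1 G1=G3|G0=0|0=0 G2=G3|G0=0|0=0 G3=0(const) -> 1000
Step 3: G0=G1=0 G1=G3|G0=0|1=1 G2=G3|G0=0|1=1 G3=0(const) -> 0110
Step 4: G0=G1=1 G1=G3|G0=0|0=0 G2=G3|G0=0|0=0 G3=0(const) -> 1000
Step 5: G0=G1=0 G1=G3|G0=0|1=1 G2=G3|G0=0|1=1 G3=0(const) -> 0110

0110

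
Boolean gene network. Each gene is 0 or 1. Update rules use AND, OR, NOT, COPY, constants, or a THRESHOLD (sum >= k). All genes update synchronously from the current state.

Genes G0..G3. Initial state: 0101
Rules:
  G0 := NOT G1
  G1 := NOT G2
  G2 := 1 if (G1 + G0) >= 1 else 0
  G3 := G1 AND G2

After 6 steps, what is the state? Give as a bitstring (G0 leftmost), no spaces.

Step 1: G0=NOT G1=NOT 1=0 G1=NOT G2=NOT 0=1 G2=(1+0>=1)=1 G3=G1&G2=1&0=0 -> 0110
Step 2: G0=NOT G1=NOT 1=0 G1=NOT G2=NOT 1=0 G2=(1+0>=1)=1 G3=G1&G2=1&1=1 -> 0011
Step 3: G0=NOT G1=NOT 0=1 G1=NOT G2=NOT 1=0 G2=(0+0>=1)=0 G3=G1&G2=0&1=0 -> 1000
Step 4: G0=NOT G1=NOT 0=1 G1=NOT G2=NOT 0=1 G2=(0+1>=1)=1 G3=G1&G2=0&0=0 -> 1110
Step 5: G0=NOT G1=NOT 1=0 G1=NOT G2=NOT 1=0 G2=(1+1>=1)=1 G3=G1&G2=1&1=1 -> 0011
Step 6: G0=NOT G1=NOT 0=1 G1=NOT G2=NOT 1=0 G2=(0+0>=1)=0 G3=G1&G2=0&1=0 -> 1000

1000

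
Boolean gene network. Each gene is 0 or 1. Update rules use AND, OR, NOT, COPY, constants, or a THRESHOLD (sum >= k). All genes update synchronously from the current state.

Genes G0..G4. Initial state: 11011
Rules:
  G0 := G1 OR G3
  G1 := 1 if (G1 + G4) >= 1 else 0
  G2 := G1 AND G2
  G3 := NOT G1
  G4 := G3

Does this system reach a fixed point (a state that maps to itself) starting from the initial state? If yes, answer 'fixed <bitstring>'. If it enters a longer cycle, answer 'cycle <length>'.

Answer: fixed 11000

Derivation:
Step 0: 11011
Step 1: G0=G1|G3=1|1=1 G1=(1+1>=1)=1 G2=G1&G2=1&0=0 G3=NOT G1=NOT 1=0 G4=G3=1 -> 11001
Step 2: G0=G1|G3=1|0=1 G1=(1+1>=1)=1 G2=G1&G2=1&0=0 G3=NOT G1=NOT 1=0 G4=G3=0 -> 11000
Step 3: G0=G1|G3=1|0=1 G1=(1+0>=1)=1 G2=G1&G2=1&0=0 G3=NOT G1=NOT 1=0 G4=G3=0 -> 11000
Fixed point reached at step 2: 11000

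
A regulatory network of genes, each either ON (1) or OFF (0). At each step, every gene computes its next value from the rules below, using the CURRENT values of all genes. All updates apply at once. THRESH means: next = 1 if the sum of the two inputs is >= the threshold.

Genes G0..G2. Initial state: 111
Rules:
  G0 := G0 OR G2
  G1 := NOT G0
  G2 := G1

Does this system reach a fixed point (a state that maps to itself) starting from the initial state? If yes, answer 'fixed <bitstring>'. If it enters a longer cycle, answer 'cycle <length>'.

Answer: fixed 100

Derivation:
Step 0: 111
Step 1: G0=G0|G2=1|1=1 G1=NOT G0=NOT 1=0 G2=G1=1 -> 101
Step 2: G0=G0|G2=1|1=1 G1=NOT G0=NOT 1=0 G2=G1=0 -> 100
Step 3: G0=G0|G2=1|0=1 G1=NOT G0=NOT 1=0 G2=G1=0 -> 100
Fixed point reached at step 2: 100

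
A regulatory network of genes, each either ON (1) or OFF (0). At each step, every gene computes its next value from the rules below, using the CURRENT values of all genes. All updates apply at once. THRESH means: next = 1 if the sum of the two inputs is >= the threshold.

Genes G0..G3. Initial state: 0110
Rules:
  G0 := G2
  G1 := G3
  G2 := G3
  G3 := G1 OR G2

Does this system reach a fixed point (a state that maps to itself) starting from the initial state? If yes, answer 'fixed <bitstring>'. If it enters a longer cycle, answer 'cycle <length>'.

Step 0: 0110
Step 1: G0=G2=1 G1=G3=0 G2=G3=0 G3=G1|G2=1|1=1 -> 1001
Step 2: G0=G2=0 G1=G3=1 G2=G3=1 G3=G1|G2=0|0=0 -> 0110
Cycle of length 2 starting at step 0 -> no fixed point

Answer: cycle 2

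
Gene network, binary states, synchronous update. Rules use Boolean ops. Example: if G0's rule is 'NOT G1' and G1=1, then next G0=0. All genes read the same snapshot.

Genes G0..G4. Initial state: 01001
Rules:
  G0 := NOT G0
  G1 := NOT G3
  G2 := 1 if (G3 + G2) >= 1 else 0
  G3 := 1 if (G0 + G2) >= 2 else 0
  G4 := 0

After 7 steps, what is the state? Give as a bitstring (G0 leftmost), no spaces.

Step 1: G0=NOT G0=NOT 0=1 G1=NOT G3=NOT 0=1 G2=(0+0>=1)=0 G3=(0+0>=2)=0 G4=0(const) -> 11000
Step 2: G0=NOT G0=NOT 1=0 G1=NOT G3=NOT 0=1 G2=(0+0>=1)=0 G3=(1+0>=2)=0 G4=0(const) -> 01000
Step 3: G0=NOT G0=NOT 0=1 G1=NOT G3=NOT 0=1 G2=(0+0>=1)=0 G3=(0+0>=2)=0 G4=0(const) -> 11000
Step 4: G0=NOT G0=NOT 1=0 G1=NOT G3=NOT 0=1 G2=(0+0>=1)=0 G3=(1+0>=2)=0 G4=0(const) -> 01000
Step 5: G0=NOT G0=NOT 0=1 G1=NOT G3=NOT 0=1 G2=(0+0>=1)=0 G3=(0+0>=2)=0 G4=0(const) -> 11000
Step 6: G0=NOT G0=NOT 1=0 G1=NOT G3=NOT 0=1 G2=(0+0>=1)=0 G3=(1+0>=2)=0 G4=0(const) -> 01000
Step 7: G0=NOT G0=NOT 0=1 G1=NOT G3=NOT 0=1 G2=(0+0>=1)=0 G3=(0+0>=2)=0 G4=0(const) -> 11000

11000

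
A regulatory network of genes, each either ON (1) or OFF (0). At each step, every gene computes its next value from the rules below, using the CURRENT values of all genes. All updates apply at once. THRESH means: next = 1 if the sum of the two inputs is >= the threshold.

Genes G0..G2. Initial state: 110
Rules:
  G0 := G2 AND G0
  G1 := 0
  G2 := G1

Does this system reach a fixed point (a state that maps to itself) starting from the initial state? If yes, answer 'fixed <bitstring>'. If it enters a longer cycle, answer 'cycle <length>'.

Answer: fixed 000

Derivation:
Step 0: 110
Step 1: G0=G2&G0=0&1=0 G1=0(const) G2=G1=1 -> 001
Step 2: G0=G2&G0=1&0=0 G1=0(const) G2=G1=0 -> 000
Step 3: G0=G2&G0=0&0=0 G1=0(const) G2=G1=0 -> 000
Fixed point reached at step 2: 000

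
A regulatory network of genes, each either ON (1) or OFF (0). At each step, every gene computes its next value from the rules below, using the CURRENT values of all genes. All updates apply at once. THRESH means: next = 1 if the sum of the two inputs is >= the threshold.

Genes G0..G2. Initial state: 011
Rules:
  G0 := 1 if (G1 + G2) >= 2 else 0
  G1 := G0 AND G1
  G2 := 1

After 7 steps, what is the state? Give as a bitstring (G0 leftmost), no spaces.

Step 1: G0=(1+1>=2)=1 G1=G0&G1=0&1=0 G2=1(const) -> 101
Step 2: G0=(0+1>=2)=0 G1=G0&G1=1&0=0 G2=1(const) -> 001
Step 3: G0=(0+1>=2)=0 G1=G0&G1=0&0=0 G2=1(const) -> 001
Step 4: G0=(0+1>=2)=0 G1=G0&G1=0&0=0 G2=1(const) -> 001
Step 5: G0=(0+1>=2)=0 G1=G0&G1=0&0=0 G2=1(const) -> 001
Step 6: G0=(0+1>=2)=0 G1=G0&G1=0&0=0 G2=1(const) -> 001
Step 7: G0=(0+1>=2)=0 G1=G0&G1=0&0=0 G2=1(const) -> 001

001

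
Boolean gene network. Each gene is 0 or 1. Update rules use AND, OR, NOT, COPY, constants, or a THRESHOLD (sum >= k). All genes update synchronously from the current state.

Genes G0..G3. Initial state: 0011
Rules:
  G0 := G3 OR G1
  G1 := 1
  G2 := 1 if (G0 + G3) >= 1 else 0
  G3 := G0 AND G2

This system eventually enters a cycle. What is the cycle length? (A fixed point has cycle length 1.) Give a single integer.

Step 0: 0011
Step 1: G0=G3|G1=1|0=1 G1=1(const) G2=(0+1>=1)=1 G3=G0&G2=0&1=0 -> 1110
Step 2: G0=G3|G1=0|1=1 G1=1(const) G2=(1+0>=1)=1 G3=G0&G2=1&1=1 -> 1111
Step 3: G0=G3|G1=1|1=1 G1=1(const) G2=(1+1>=1)=1 G3=G0&G2=1&1=1 -> 1111
State from step 3 equals state from step 2 -> cycle length 1

Answer: 1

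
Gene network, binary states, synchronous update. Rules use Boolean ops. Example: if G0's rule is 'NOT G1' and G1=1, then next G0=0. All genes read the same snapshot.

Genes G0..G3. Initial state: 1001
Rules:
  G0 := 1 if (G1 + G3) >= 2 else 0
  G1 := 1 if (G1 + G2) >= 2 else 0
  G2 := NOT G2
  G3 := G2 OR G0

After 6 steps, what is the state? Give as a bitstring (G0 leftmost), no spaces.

Step 1: G0=(0+1>=2)=0 G1=(0+0>=2)=0 G2=NOT G2=NOT 0=1 G3=G2|G0=0|1=1 -> 0011
Step 2: G0=(0+1>=2)=0 G1=(0+1>=2)=0 G2=NOT G2=NOT 1=0 G3=G2|G0=1|0=1 -> 0001
Step 3: G0=(0+1>=2)=0 G1=(0+0>=2)=0 G2=NOT G2=NOT 0=1 G3=G2|G0=0|0=0 -> 0010
Step 4: G0=(0+0>=2)=0 G1=(0+1>=2)=0 G2=NOT G2=NOT 1=0 G3=G2|G0=1|0=1 -> 0001
Step 5: G0=(0+1>=2)=0 G1=(0+0>=2)=0 G2=NOT G2=NOT 0=1 G3=G2|G0=0|0=0 -> 0010
Step 6: G0=(0+0>=2)=0 G1=(0+1>=2)=0 G2=NOT G2=NOT 1=0 G3=G2|G0=1|0=1 -> 0001

0001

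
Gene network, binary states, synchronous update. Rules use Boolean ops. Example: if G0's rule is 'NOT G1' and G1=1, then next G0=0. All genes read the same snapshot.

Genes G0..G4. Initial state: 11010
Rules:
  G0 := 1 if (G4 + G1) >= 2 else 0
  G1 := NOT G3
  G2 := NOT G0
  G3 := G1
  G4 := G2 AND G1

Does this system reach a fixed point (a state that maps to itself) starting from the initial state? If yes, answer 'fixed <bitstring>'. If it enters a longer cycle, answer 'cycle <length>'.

Answer: cycle 4

Derivation:
Step 0: 11010
Step 1: G0=(0+1>=2)=0 G1=NOT G3=NOT 1=0 G2=NOT G0=NOT 1=0 G3=G1=1 G4=G2&G1=0&1=0 -> 00010
Step 2: G0=(0+0>=2)=0 G1=NOT G3=NOT 1=0 G2=NOT G0=NOT 0=1 G3=G1=0 G4=G2&G1=0&0=0 -> 00100
Step 3: G0=(0+0>=2)=0 G1=NOT G3=NOT 0=1 G2=NOT G0=NOT 0=1 G3=G1=0 G4=G2&G1=1&0=0 -> 01100
Step 4: G0=(0+1>=2)=0 G1=NOT G3=NOT 0=1 G2=NOT G0=NOT 0=1 G3=G1=1 G4=G2&G1=1&1=1 -> 01111
Step 5: G0=(1+1>=2)=1 G1=NOT G3=NOT 1=0 G2=NOT G0=NOT 0=1 G3=G1=1 G4=G2&G1=1&1=1 -> 10111
Step 6: G0=(1+0>=2)=0 G1=NOT G3=NOT 1=0 G2=NOT G0=NOT 1=0 G3=G1=0 G4=G2&G1=1&0=0 -> 00000
Step 7: G0=(0+0>=2)=0 G1=NOT G3=NOT 0=1 G2=NOT G0=NOT 0=1 G3=G1=0 G4=G2&G1=0&0=0 -> 01100
Cycle of length 4 starting at step 3 -> no fixed point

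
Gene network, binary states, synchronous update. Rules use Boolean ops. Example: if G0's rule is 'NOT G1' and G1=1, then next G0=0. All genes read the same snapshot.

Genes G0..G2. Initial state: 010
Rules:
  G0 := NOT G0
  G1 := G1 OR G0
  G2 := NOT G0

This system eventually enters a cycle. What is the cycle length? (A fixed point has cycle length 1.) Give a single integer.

Answer: 2

Derivation:
Step 0: 010
Step 1: G0=NOT G0=NOT 0=1 G1=G1|G0=1|0=1 G2=NOT G0=NOT 0=1 -> 111
Step 2: G0=NOT G0=NOT 1=0 G1=G1|G0=1|1=1 G2=NOT G0=NOT 1=0 -> 010
State from step 2 equals state from step 0 -> cycle length 2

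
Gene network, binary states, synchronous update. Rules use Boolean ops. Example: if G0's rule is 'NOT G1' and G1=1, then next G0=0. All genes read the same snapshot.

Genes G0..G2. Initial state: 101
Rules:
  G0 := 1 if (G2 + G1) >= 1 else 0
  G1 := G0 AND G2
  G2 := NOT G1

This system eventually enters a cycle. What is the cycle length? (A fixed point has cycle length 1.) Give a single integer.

Step 0: 101
Step 1: G0=(1+0>=1)=1 G1=G0&G2=1&1=1 G2=NOT G1=NOT 0=1 -> 111
Step 2: G0=(1+1>=1)=1 G1=G0&G2=1&1=1 G2=NOT G1=NOT 1=0 -> 110
Step 3: G0=(0+1>=1)=1 G1=G0&G2=1&0=0 G2=NOT G1=NOT 1=0 -> 100
Step 4: G0=(0+0>=1)=0 G1=G0&G2=1&0=0 G2=NOT G1=NOT 0=1 -> 001
Step 5: G0=(1+0>=1)=1 G1=G0&G2=0&1=0 G2=NOT G1=NOT 0=1 -> 101
State from step 5 equals state from step 0 -> cycle length 5

Answer: 5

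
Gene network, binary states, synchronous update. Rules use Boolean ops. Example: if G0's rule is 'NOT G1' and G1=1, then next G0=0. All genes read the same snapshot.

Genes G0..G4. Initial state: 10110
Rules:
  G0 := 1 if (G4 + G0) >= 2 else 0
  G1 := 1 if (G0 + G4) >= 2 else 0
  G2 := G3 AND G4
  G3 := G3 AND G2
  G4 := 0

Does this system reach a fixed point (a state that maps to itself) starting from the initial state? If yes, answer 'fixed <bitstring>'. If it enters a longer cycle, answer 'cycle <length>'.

Step 0: 10110
Step 1: G0=(0+1>=2)=0 G1=(1+0>=2)=0 G2=G3&G4=1&0=0 G3=G3&G2=1&1=1 G4=0(const) -> 00010
Step 2: G0=(0+0>=2)=0 G1=(0+0>=2)=0 G2=G3&G4=1&0=0 G3=G3&G2=1&0=0 G4=0(const) -> 00000
Step 3: G0=(0+0>=2)=0 G1=(0+0>=2)=0 G2=G3&G4=0&0=0 G3=G3&G2=0&0=0 G4=0(const) -> 00000
Fixed point reached at step 2: 00000

Answer: fixed 00000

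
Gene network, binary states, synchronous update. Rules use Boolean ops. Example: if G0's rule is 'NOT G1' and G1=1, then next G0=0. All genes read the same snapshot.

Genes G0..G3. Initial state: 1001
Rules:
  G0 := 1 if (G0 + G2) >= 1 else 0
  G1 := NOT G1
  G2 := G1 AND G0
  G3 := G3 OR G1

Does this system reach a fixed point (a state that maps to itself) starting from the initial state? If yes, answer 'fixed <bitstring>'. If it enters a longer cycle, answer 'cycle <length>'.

Answer: cycle 2

Derivation:
Step 0: 1001
Step 1: G0=(1+0>=1)=1 G1=NOT G1=NOT 0=1 G2=G1&G0=0&1=0 G3=G3|G1=1|0=1 -> 1101
Step 2: G0=(1+0>=1)=1 G1=NOT G1=NOT 1=0 G2=G1&G0=1&1=1 G3=G3|G1=1|1=1 -> 1011
Step 3: G0=(1+1>=1)=1 G1=NOT G1=NOT 0=1 G2=G1&G0=0&1=0 G3=G3|G1=1|0=1 -> 1101
Cycle of length 2 starting at step 1 -> no fixed point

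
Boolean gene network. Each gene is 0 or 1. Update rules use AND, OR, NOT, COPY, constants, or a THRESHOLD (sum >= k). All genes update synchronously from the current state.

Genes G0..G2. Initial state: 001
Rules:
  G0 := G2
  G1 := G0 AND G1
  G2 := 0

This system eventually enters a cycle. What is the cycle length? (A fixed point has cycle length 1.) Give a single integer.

Answer: 1

Derivation:
Step 0: 001
Step 1: G0=G2=1 G1=G0&G1=0&0=0 G2=0(const) -> 100
Step 2: G0=G2=0 G1=G0&G1=1&0=0 G2=0(const) -> 000
Step 3: G0=G2=0 G1=G0&G1=0&0=0 G2=0(const) -> 000
State from step 3 equals state from step 2 -> cycle length 1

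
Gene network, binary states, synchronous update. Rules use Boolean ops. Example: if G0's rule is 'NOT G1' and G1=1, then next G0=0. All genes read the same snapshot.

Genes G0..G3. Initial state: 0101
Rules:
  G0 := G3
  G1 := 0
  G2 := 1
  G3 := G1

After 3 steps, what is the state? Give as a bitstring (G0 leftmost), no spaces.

Step 1: G0=G3=1 G1=0(const) G2=1(const) G3=G1=1 -> 1011
Step 2: G0=G3=1 G1=0(const) G2=1(const) G3=G1=0 -> 1010
Step 3: G0=G3=0 G1=0(const) G2=1(const) G3=G1=0 -> 0010

0010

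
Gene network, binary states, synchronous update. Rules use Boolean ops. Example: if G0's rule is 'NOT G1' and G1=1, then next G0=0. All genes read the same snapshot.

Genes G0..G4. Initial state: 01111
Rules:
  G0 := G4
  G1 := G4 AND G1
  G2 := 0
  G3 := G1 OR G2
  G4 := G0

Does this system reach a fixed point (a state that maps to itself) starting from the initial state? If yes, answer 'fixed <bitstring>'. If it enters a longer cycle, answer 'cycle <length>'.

Answer: cycle 2

Derivation:
Step 0: 01111
Step 1: G0=G4=1 G1=G4&G1=1&1=1 G2=0(const) G3=G1|G2=1|1=1 G4=G0=0 -> 11010
Step 2: G0=G4=0 G1=G4&G1=0&1=0 G2=0(const) G3=G1|G2=1|0=1 G4=G0=1 -> 00011
Step 3: G0=G4=1 G1=G4&G1=1&0=0 G2=0(const) G3=G1|G2=0|0=0 G4=G0=0 -> 10000
Step 4: G0=G4=0 G1=G4&G1=0&0=0 G2=0(const) G3=G1|G2=0|0=0 G4=G0=1 -> 00001
Step 5: G0=G4=1 G1=G4&G1=1&0=0 G2=0(const) G3=G1|G2=0|0=0 G4=G0=0 -> 10000
Cycle of length 2 starting at step 3 -> no fixed point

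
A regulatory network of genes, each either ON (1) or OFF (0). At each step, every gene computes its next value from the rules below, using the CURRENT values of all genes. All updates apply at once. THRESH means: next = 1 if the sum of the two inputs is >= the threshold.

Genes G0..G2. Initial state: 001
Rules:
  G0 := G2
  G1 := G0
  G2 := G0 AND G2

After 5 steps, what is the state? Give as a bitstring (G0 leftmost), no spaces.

Step 1: G0=G2=1 G1=G0=0 G2=G0&G2=0&1=0 -> 100
Step 2: G0=G2=0 G1=G0=1 G2=G0&G2=1&0=0 -> 010
Step 3: G0=G2=0 G1=G0=0 G2=G0&G2=0&0=0 -> 000
Step 4: G0=G2=0 G1=G0=0 G2=G0&G2=0&0=0 -> 000
Step 5: G0=G2=0 G1=G0=0 G2=G0&G2=0&0=0 -> 000

000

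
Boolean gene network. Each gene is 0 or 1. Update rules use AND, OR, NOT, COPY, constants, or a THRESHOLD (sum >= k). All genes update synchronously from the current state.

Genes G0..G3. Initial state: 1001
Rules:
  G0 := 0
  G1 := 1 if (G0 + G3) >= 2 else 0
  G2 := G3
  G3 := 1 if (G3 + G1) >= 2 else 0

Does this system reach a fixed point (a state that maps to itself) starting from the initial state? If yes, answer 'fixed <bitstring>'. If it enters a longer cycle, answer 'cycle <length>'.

Answer: fixed 0000

Derivation:
Step 0: 1001
Step 1: G0=0(const) G1=(1+1>=2)=1 G2=G3=1 G3=(1+0>=2)=0 -> 0110
Step 2: G0=0(const) G1=(0+0>=2)=0 G2=G3=0 G3=(0+1>=2)=0 -> 0000
Step 3: G0=0(const) G1=(0+0>=2)=0 G2=G3=0 G3=(0+0>=2)=0 -> 0000
Fixed point reached at step 2: 0000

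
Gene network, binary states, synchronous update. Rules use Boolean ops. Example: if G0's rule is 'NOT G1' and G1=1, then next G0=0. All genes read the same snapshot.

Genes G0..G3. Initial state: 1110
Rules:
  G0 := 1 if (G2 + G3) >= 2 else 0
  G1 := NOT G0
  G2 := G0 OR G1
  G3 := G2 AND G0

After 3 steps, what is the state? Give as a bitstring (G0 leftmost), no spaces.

Step 1: G0=(1+0>=2)=0 G1=NOT G0=NOT 1=0 G2=G0|G1=1|1=1 G3=G2&G0=1&1=1 -> 0011
Step 2: G0=(1+1>=2)=1 G1=NOT G0=NOT 0=1 G2=G0|G1=0|0=0 G3=G2&G0=1&0=0 -> 1100
Step 3: G0=(0+0>=2)=0 G1=NOT G0=NOT 1=0 G2=G0|G1=1|1=1 G3=G2&G0=0&1=0 -> 0010

0010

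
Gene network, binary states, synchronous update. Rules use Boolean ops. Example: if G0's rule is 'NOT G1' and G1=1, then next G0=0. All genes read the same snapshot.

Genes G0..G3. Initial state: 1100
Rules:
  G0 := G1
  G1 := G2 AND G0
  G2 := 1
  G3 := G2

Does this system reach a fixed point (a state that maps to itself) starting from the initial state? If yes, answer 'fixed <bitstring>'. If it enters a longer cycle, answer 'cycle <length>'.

Step 0: 1100
Step 1: G0=G1=1 G1=G2&G0=0&1=0 G2=1(const) G3=G2=0 -> 1010
Step 2: G0=G1=0 G1=G2&G0=1&1=1 G2=1(const) G3=G2=1 -> 0111
Step 3: G0=G1=1 G1=G2&G0=1&0=0 G2=1(const) G3=G2=1 -> 1011
Step 4: G0=G1=0 G1=G2&G0=1&1=1 G2=1(const) G3=G2=1 -> 0111
Cycle of length 2 starting at step 2 -> no fixed point

Answer: cycle 2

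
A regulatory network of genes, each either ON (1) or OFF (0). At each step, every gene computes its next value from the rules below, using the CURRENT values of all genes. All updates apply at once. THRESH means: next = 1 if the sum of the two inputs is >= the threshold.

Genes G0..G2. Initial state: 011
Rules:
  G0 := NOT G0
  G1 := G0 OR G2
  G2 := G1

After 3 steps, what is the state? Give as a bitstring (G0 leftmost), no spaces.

Step 1: G0=NOT G0=NOT 0=1 G1=G0|G2=0|1=1 G2=G1=1 -> 111
Step 2: G0=NOT G0=NOT 1=0 G1=G0|G2=1|1=1 G2=G1=1 -> 011
Step 3: G0=NOT G0=NOT 0=1 G1=G0|G2=0|1=1 G2=G1=1 -> 111

111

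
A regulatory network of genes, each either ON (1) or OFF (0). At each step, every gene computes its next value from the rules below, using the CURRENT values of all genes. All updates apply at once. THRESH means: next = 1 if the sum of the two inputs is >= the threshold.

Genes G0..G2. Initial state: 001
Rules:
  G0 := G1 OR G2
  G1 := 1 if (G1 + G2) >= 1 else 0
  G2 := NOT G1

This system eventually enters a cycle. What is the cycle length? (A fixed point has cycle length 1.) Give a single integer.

Answer: 1

Derivation:
Step 0: 001
Step 1: G0=G1|G2=0|1=1 G1=(0+1>=1)=1 G2=NOT G1=NOT 0=1 -> 111
Step 2: G0=G1|G2=1|1=1 G1=(1+1>=1)=1 G2=NOT G1=NOT 1=0 -> 110
Step 3: G0=G1|G2=1|0=1 G1=(1+0>=1)=1 G2=NOT G1=NOT 1=0 -> 110
State from step 3 equals state from step 2 -> cycle length 1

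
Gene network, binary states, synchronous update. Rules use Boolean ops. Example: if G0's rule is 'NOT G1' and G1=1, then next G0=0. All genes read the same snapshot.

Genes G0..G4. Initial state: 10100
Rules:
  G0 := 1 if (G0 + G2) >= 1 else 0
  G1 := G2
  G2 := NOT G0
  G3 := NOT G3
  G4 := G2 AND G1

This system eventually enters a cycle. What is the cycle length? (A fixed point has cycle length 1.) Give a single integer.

Answer: 2

Derivation:
Step 0: 10100
Step 1: G0=(1+1>=1)=1 G1=G2=1 G2=NOT G0=NOT 1=0 G3=NOT G3=NOT 0=1 G4=G2&G1=1&0=0 -> 11010
Step 2: G0=(1+0>=1)=1 G1=G2=0 G2=NOT G0=NOT 1=0 G3=NOT G3=NOT 1=0 G4=G2&G1=0&1=0 -> 10000
Step 3: G0=(1+0>=1)=1 G1=G2=0 G2=NOT G0=NOT 1=0 G3=NOT G3=NOT 0=1 G4=G2&G1=0&0=0 -> 10010
Step 4: G0=(1+0>=1)=1 G1=G2=0 G2=NOT G0=NOT 1=0 G3=NOT G3=NOT 1=0 G4=G2&G1=0&0=0 -> 10000
State from step 4 equals state from step 2 -> cycle length 2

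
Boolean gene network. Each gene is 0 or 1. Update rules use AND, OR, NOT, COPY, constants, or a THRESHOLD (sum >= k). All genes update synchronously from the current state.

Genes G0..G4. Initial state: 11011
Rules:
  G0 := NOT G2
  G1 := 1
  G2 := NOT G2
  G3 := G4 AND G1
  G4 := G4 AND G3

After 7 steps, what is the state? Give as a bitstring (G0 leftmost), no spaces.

Step 1: G0=NOT G2=NOT 0=1 G1=1(const) G2=NOT G2=NOT 0=1 G3=G4&G1=1&1=1 G4=G4&G3=1&1=1 -> 11111
Step 2: G0=NOT G2=NOT 1=0 G1=1(const) G2=NOT G2=NOT 1=0 G3=G4&G1=1&1=1 G4=G4&G3=1&1=1 -> 01011
Step 3: G0=NOT G2=NOT 0=1 G1=1(const) G2=NOT G2=NOT 0=1 G3=G4&G1=1&1=1 G4=G4&G3=1&1=1 -> 11111
Step 4: G0=NOT G2=NOT 1=0 G1=1(const) G2=NOT G2=NOT 1=0 G3=G4&G1=1&1=1 G4=G4&G3=1&1=1 -> 01011
Step 5: G0=NOT G2=NOT 0=1 G1=1(const) G2=NOT G2=NOT 0=1 G3=G4&G1=1&1=1 G4=G4&G3=1&1=1 -> 11111
Step 6: G0=NOT G2=NOT 1=0 G1=1(const) G2=NOT G2=NOT 1=0 G3=G4&G1=1&1=1 G4=G4&G3=1&1=1 -> 01011
Step 7: G0=NOT G2=NOT 0=1 G1=1(const) G2=NOT G2=NOT 0=1 G3=G4&G1=1&1=1 G4=G4&G3=1&1=1 -> 11111

11111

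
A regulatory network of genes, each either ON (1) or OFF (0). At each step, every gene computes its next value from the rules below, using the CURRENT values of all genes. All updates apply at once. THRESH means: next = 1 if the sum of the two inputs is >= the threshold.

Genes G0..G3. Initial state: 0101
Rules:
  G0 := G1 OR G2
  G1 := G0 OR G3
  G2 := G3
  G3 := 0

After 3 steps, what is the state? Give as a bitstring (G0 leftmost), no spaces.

Step 1: G0=G1|G2=1|0=1 G1=G0|G3=0|1=1 G2=G3=1 G3=0(const) -> 1110
Step 2: G0=G1|G2=1|1=1 G1=G0|G3=1|0=1 G2=G3=0 G3=0(const) -> 1100
Step 3: G0=G1|G2=1|0=1 G1=G0|G3=1|0=1 G2=G3=0 G3=0(const) -> 1100

1100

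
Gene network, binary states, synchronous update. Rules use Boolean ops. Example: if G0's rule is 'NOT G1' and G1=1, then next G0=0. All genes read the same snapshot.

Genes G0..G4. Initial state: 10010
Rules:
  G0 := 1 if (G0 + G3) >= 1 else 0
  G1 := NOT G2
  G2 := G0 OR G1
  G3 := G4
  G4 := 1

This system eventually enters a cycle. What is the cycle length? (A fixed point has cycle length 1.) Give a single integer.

Answer: 1

Derivation:
Step 0: 10010
Step 1: G0=(1+1>=1)=1 G1=NOT G2=NOT 0=1 G2=G0|G1=1|0=1 G3=G4=0 G4=1(const) -> 11101
Step 2: G0=(1+0>=1)=1 G1=NOT G2=NOT 1=0 G2=G0|G1=1|1=1 G3=G4=1 G4=1(const) -> 10111
Step 3: G0=(1+1>=1)=1 G1=NOT G2=NOT 1=0 G2=G0|G1=1|0=1 G3=G4=1 G4=1(const) -> 10111
State from step 3 equals state from step 2 -> cycle length 1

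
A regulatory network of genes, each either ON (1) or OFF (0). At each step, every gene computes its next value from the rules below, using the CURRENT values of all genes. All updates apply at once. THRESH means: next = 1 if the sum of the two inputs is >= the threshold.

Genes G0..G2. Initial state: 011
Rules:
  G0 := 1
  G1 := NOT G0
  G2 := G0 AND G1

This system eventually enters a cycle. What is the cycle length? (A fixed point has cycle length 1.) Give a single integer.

Step 0: 011
Step 1: G0=1(const) G1=NOT G0=NOT 0=1 G2=G0&G1=0&1=0 -> 110
Step 2: G0=1(const) G1=NOT G0=NOT 1=0 G2=G0&G1=1&1=1 -> 101
Step 3: G0=1(const) G1=NOT G0=NOT 1=0 G2=G0&G1=1&0=0 -> 100
Step 4: G0=1(const) G1=NOT G0=NOT 1=0 G2=G0&G1=1&0=0 -> 100
State from step 4 equals state from step 3 -> cycle length 1

Answer: 1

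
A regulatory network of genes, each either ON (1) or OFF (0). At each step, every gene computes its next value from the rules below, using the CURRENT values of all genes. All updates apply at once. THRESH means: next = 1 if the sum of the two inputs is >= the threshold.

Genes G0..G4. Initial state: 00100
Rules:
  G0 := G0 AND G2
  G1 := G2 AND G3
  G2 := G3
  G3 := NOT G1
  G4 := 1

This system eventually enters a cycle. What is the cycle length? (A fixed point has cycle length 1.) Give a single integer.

Step 0: 00100
Step 1: G0=G0&G2=0&1=0 G1=G2&G3=1&0=0 G2=G3=0 G3=NOT G1=NOT 0=1 G4=1(const) -> 00011
Step 2: G0=G0&G2=0&0=0 G1=G2&G3=0&1=0 G2=G3=1 G3=NOT G1=NOT 0=1 G4=1(const) -> 00111
Step 3: G0=G0&G2=0&1=0 G1=G2&G3=1&1=1 G2=G3=1 G3=NOT G1=NOT 0=1 G4=1(const) -> 01111
Step 4: G0=G0&G2=0&1=0 G1=G2&G3=1&1=1 G2=G3=1 G3=NOT G1=NOT 1=0 G4=1(const) -> 01101
Step 5: G0=G0&G2=0&1=0 G1=G2&G3=1&0=0 G2=G3=0 G3=NOT G1=NOT 1=0 G4=1(const) -> 00001
Step 6: G0=G0&G2=0&0=0 G1=G2&G3=0&0=0 G2=G3=0 G3=NOT G1=NOT 0=1 G4=1(const) -> 00011
State from step 6 equals state from step 1 -> cycle length 5

Answer: 5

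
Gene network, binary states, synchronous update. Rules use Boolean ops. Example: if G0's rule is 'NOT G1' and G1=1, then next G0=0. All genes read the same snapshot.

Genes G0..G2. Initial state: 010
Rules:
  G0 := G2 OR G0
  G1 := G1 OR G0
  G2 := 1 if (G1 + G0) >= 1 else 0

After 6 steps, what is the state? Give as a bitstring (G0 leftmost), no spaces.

Step 1: G0=G2|G0=0|0=0 G1=G1|G0=1|0=1 G2=(1+0>=1)=1 -> 011
Step 2: G0=G2|G0=1|0=1 G1=G1|G0=1|0=1 G2=(1+0>=1)=1 -> 111
Step 3: G0=G2|G0=1|1=1 G1=G1|G0=1|1=1 G2=(1+1>=1)=1 -> 111
Step 4: G0=G2|G0=1|1=1 G1=G1|G0=1|1=1 G2=(1+1>=1)=1 -> 111
Step 5: G0=G2|G0=1|1=1 G1=G1|G0=1|1=1 G2=(1+1>=1)=1 -> 111
Step 6: G0=G2|G0=1|1=1 G1=G1|G0=1|1=1 G2=(1+1>=1)=1 -> 111

111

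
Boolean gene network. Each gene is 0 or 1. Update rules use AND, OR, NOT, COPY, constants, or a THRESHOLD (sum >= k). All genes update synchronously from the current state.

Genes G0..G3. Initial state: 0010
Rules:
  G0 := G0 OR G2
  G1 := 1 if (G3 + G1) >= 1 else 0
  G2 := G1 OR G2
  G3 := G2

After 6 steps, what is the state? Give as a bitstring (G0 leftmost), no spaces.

Step 1: G0=G0|G2=0|1=1 G1=(0+0>=1)=0 G2=G1|G2=0|1=1 G3=G2=1 -> 1011
Step 2: G0=G0|G2=1|1=1 G1=(1+0>=1)=1 G2=G1|G2=0|1=1 G3=G2=1 -> 1111
Step 3: G0=G0|G2=1|1=1 G1=(1+1>=1)=1 G2=G1|G2=1|1=1 G3=G2=1 -> 1111
Step 4: G0=G0|G2=1|1=1 G1=(1+1>=1)=1 G2=G1|G2=1|1=1 G3=G2=1 -> 1111
Step 5: G0=G0|G2=1|1=1 G1=(1+1>=1)=1 G2=G1|G2=1|1=1 G3=G2=1 -> 1111
Step 6: G0=G0|G2=1|1=1 G1=(1+1>=1)=1 G2=G1|G2=1|1=1 G3=G2=1 -> 1111

1111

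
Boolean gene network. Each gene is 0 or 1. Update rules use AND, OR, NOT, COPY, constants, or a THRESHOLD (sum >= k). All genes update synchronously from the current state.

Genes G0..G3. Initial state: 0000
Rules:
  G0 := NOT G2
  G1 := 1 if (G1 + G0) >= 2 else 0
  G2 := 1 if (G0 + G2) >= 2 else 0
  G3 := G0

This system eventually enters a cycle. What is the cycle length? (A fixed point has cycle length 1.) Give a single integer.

Step 0: 0000
Step 1: G0=NOT G2=NOT 0=1 G1=(0+0>=2)=0 G2=(0+0>=2)=0 G3=G0=0 -> 1000
Step 2: G0=NOT G2=NOT 0=1 G1=(0+1>=2)=0 G2=(1+0>=2)=0 G3=G0=1 -> 1001
Step 3: G0=NOT G2=NOT 0=1 G1=(0+1>=2)=0 G2=(1+0>=2)=0 G3=G0=1 -> 1001
State from step 3 equals state from step 2 -> cycle length 1

Answer: 1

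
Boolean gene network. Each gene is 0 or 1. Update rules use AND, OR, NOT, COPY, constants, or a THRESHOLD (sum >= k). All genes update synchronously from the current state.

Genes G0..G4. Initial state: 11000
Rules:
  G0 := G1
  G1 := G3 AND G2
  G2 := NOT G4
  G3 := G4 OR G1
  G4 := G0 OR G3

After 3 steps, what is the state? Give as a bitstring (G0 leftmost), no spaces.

Step 1: G0=G1=1 G1=G3&G2=0&0=0 G2=NOT G4=NOT 0=1 G3=G4|G1=0|1=1 G4=G0|G3=1|0=1 -> 10111
Step 2: G0=G1=0 G1=G3&G2=1&1=1 G2=NOT G4=NOT 1=0 G3=G4|G1=1|0=1 G4=G0|G3=1|1=1 -> 01011
Step 3: G0=G1=1 G1=G3&G2=1&0=0 G2=NOT G4=NOT 1=0 G3=G4|G1=1|1=1 G4=G0|G3=0|1=1 -> 10011

10011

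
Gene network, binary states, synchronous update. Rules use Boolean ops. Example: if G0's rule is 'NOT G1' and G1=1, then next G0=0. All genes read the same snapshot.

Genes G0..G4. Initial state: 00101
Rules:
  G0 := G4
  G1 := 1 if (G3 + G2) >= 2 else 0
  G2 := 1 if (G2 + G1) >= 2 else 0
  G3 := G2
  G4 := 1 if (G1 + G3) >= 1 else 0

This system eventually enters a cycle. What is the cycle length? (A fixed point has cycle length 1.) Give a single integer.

Answer: 1

Derivation:
Step 0: 00101
Step 1: G0=G4=1 G1=(0+1>=2)=0 G2=(1+0>=2)=0 G3=G2=1 G4=(0+0>=1)=0 -> 10010
Step 2: G0=G4=0 G1=(1+0>=2)=0 G2=(0+0>=2)=0 G3=G2=0 G4=(0+1>=1)=1 -> 00001
Step 3: G0=G4=1 G1=(0+0>=2)=0 G2=(0+0>=2)=0 G3=G2=0 G4=(0+0>=1)=0 -> 10000
Step 4: G0=G4=0 G1=(0+0>=2)=0 G2=(0+0>=2)=0 G3=G2=0 G4=(0+0>=1)=0 -> 00000
Step 5: G0=G4=0 G1=(0+0>=2)=0 G2=(0+0>=2)=0 G3=G2=0 G4=(0+0>=1)=0 -> 00000
State from step 5 equals state from step 4 -> cycle length 1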